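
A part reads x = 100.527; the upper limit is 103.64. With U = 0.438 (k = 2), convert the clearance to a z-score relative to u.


u = U / k = 0.438 / 2 = 0.219
margin = |USL - x| = |103.64 - 100.527| = 3.113
z = margin / u = 3.113 / 0.219
z = 14.2146

14.2146


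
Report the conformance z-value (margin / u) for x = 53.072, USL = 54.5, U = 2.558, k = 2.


u = U / k = 2.558 / 2 = 1.279
margin = |USL - x| = |54.5 - 53.072| = 1.428
z = margin / u = 1.428 / 1.279
z = 1.1165

1.1165


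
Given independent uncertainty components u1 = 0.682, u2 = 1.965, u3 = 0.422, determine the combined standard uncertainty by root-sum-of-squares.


uc = sqrt(0.682^2 + 1.965^2 + 0.422^2)
uc = sqrt(4.504433)
uc = 2.1224

2.1224


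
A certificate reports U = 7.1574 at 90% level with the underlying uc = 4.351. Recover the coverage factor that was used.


k = U / uc
k = 7.1574 / 4.351
k = 1.645

1.645


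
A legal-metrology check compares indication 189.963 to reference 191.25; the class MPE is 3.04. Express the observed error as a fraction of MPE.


e = indication - reference = 189.963 - 191.25 = -1.2870
|e| = 1.2870
ratio = |e| / MPE = 1.2870 / 3.04
ratio = 0.4234

0.4234


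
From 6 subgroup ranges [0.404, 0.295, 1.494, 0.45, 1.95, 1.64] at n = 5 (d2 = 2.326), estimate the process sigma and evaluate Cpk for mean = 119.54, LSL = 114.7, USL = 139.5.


R_bar = (0.404 + 0.295 + 1.494 + 0.45 + 1.95 + 1.64) / 6 = 1.0388333
sigma = R_bar / d2 = 1.0388333 / 2.326 = 0.44661793
Cp = (USL - LSL)/(6*sigma) = (139.5 - 114.7)/(6*0.44661793) = 9.2547
Cpu = (139.5 - 119.54)/(3*0.44661793) = 14.8971
Cpl = (119.54 - 114.7)/(3*0.44661793) = 3.6123
Cpk = min(Cpu, Cpl) = 3.6123

3.6123


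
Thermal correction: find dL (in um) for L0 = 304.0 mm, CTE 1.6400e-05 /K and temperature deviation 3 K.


dL = L * alpha * dT
= 304.0 * 1.6400e-05 * 3
= 0.0149568 mm
dL_um = 0.0149568 * 1000 = 14.9568 um

14.9568


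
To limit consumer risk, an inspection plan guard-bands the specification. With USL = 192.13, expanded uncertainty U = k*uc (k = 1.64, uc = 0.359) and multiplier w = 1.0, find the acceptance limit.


U = k * uc = 1.64 * 0.359 = 0.58876
guard band g = w * U = 1.0 * 0.58876 = 0.58876
AL = USL - g = 192.13 - 0.58876
AL = 191.5412

191.5412


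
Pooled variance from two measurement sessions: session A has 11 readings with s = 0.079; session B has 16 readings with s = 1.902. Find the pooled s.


s_p = sqrt(((n1-1)*s1^2 + (n2-1)*s2^2) / (n1+n2-2))
numerator = (11-1)*0.079^2 + (16-1)*1.902^2 = 0.06241 + 54.26406 = 54.32647
denominator = 11 + 16 - 2 = 25
s_p^2 = 54.32647 / 25 = 2.1730588
s_p = sqrt(2.1730588) = 1.4741

1.4741


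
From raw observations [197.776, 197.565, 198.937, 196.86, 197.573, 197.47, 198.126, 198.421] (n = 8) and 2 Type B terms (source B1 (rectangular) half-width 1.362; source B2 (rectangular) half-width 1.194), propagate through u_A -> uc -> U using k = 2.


mean = (197.776 + 197.565 + 198.937 + 196.86 + 197.573 + 197.47 + 198.126 + 198.421) / 8 = 197.841
s = sqrt(sum((x - mean)^2)/(n-1)) = 0.64043155
u_A = s / sqrt(n) = 0.64043155 / sqrt(8) = 0.22642675
u_B1 = 1.362 / sqrt(3) = 0.78635107
u_B2 = 1.194 / sqrt(3) = 0.68935622
uc = sqrt(0.22642675^2 + 0.78635107^2 + 0.68935622^2) = 1.0699669
U = k * uc = 2 * 1.0699669
U = 2.1399

2.1399


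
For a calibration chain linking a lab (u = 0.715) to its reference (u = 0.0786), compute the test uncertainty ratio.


TUR = u_lab / u_ref
= 0.715 / 0.0786
= 9.0967

9.0967


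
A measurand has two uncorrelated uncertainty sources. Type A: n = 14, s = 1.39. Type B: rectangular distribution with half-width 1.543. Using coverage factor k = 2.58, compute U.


u_A = s / sqrt(n) = 1.39 / sqrt(14) = 0.37149313
u_B = half_width / sqrt(3) = 1.543 / sqrt(3) = 0.89085147
uc = sqrt(u_A^2 + u_B^2) = sqrt(0.37149313^2 + 0.89085147^2) = 0.96520645
U = k * uc = 2.58 * 0.96520645
U = 2.4902

2.4902


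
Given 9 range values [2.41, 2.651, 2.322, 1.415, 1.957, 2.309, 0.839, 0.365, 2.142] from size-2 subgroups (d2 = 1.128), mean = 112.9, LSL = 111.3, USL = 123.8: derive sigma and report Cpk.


R_bar = (2.41 + 2.651 + 2.322 + 1.415 + 1.957 + 2.309 + 0.839 + 0.365 + 2.142) / 9 = 1.8233333
sigma = R_bar / d2 = 1.8233333 / 1.128 = 1.6164302
Cp = (USL - LSL)/(6*sigma) = (123.8 - 111.3)/(6*1.6164302) = 1.2888
Cpu = (123.8 - 112.9)/(3*1.6164302) = 2.2478
Cpl = (112.9 - 111.3)/(3*1.6164302) = 0.3299
Cpk = min(Cpu, Cpl) = 0.3299

0.3299


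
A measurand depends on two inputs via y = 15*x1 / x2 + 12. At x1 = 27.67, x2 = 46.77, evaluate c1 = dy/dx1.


y = 15*x1 / x2 + 12
dy/dx1 = 15/x2
Evaluate at x2 = 46.77: c1 = 15 / 46.77
c1 = 0.3207

0.3207


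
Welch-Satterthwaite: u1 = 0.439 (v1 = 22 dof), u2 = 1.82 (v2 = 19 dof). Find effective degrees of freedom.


uc = sqrt(u1^2 + u2^2) = sqrt(0.439^2 + 1.82^2) = 1.8721968
v_eff = uc^4 / (u1^4/v1 + u2^4/v2)
= 1.8721968^4 / (0.439^4/22 + 1.82^4/19)
= 12.285872 / 0.5791616
v_eff = 21.2132

21.2132


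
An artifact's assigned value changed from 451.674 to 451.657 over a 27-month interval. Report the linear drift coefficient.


rate = (v2 - v1) / months
= (451.657 - 451.674) / 27
= -0.0170 / 27
= -6.2963e-04

-6.2963e-04


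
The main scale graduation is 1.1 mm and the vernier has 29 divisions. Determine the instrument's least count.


LC = MSD / n_div
= 1.1 / 29
= 0.0379

0.0379


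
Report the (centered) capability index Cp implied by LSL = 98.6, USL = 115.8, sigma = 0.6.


Cp = (USL - LSL) / (6 * sigma)
= (115.8 - 98.6) / (6 * 0.6)
= 17.2000 / 3.6000
= 4.7778

4.7778


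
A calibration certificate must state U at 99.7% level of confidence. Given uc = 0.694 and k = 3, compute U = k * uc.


U = k * uc
U = 3 * 0.694
U = 2.0820

2.0820


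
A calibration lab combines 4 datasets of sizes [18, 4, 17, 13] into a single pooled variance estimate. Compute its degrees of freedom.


nu = sum_i (n_i - 1)
nu = ((18 - 1) + (4 - 1) + (17 - 1) + (13 - 1))
nu = 17 + 3 + 16 + 12
nu = 48

48


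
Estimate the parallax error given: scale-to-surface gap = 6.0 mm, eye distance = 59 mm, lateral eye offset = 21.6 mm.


error = h * offset / d
= 6.0 * 21.6 / 59
= 2.1966

2.1966


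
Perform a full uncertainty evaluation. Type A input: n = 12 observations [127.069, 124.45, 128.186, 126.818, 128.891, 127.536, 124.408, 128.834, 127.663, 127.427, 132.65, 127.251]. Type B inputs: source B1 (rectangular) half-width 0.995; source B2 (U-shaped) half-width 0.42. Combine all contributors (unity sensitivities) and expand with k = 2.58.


mean = (127.069 + 124.45 + 128.186 + 126.818 + 128.891 + 127.536 + 124.408 + 128.834 + 127.663 + 127.427 + 132.65 + 127.251) / 12 = 127.5985833
s = sqrt(sum((x - mean)^2)/(n-1)) = 2.1362659
u_A = s / sqrt(n) = 2.1362659 / sqrt(12) = 0.61668685
u_B1 = 0.995 / sqrt(3) = 0.57446352
u_B2 = 0.42 / sqrt(2) = 0.29698485
uc = sqrt(0.61668685^2 + 0.57446352^2 + 0.29698485^2) = 0.89359443
U = k * uc = 2.58 * 0.89359443
U = 2.3055

2.3055


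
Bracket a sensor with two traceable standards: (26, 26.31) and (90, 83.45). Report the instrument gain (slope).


slope = (y2 - y1) / (x2 - x1)
= (83.45 - 26.31) / (90 - 26)
= 57.1400 / 64
= 0.8928

0.8928


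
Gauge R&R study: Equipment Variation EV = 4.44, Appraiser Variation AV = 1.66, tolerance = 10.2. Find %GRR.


GRR = sqrt(EV^2 + AV^2) = sqrt(4.44^2 + 1.66^2) = 4.7401688
%GRR = GRR / tol * 100 = 4.7401688 / 10.2 * 100
%GRR = 46.4722

46.4722


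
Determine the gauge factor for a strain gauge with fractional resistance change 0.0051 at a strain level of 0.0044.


GF = (dR/R) / epsilon
= 0.0051 / 0.0044
= 1.1591

1.1591


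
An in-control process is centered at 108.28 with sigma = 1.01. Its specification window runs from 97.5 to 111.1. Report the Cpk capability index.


Cpu = (USL - mean) / (3*sigma) = (111.1 - 108.28) / (3*1.01) = 0.9307
Cpl = (mean - LSL) / (3*sigma) = (108.28 - 97.5) / (3*1.01) = 3.5578
Cpk = min(Cpu, Cpl) = 0.9307

0.9307


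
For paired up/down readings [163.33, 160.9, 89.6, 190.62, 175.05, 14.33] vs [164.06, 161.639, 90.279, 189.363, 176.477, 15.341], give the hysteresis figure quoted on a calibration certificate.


|163.33 - 164.06| = 0.7300
|160.9 - 161.639| = 0.7390
|89.6 - 90.279| = 0.6790
|190.62 - 189.363| = 1.2570
|175.05 - 176.477| = 1.4270
|14.33 - 15.341| = 1.0110
hysteresis = max(diffs) = 1.4270

1.4270


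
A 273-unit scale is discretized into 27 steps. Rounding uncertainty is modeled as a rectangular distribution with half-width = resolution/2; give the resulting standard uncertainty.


resolution = range / divisions
resolution = 273 / 27 = 10.111111
u_res = resolution / (2*sqrt(3))
u_res = 10.111111 / 3.4641016
u_res = 2.9188

2.9188


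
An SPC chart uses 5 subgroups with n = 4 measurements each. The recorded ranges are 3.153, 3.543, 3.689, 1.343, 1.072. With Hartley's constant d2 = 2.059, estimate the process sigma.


R_bar = (3.153 + 3.543 + 3.689 + 1.343 + 1.072) / 5
R_bar = 12.8 / 5 = 2.56
sigma_hat = R_bar / d2 = 2.56 / 2.059 = 1.2433

1.2433


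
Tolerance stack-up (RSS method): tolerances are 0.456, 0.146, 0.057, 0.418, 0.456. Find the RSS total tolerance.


RSS = sqrt(0.456^2 + 0.146^2 + 0.057^2 + 0.418^2 + 0.456^2)
= sqrt(0.615161)
= 0.7843

0.7843


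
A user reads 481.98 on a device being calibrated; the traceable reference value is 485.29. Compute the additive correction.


Correction = standard - reading
= 485.29 - 481.98
= 3.3100

3.3100


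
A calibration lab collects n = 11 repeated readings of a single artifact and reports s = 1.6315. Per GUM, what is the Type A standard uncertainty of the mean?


u_A = s / sqrt(n)
u_A = 1.6315 / sqrt(11)
u_A = 1.6315 / 3.3166248
u_A = 0.4919

0.4919


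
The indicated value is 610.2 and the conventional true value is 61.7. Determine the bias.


Systematic error = measured - true
= 610.2 - 61.7
= 548.5000

548.5000


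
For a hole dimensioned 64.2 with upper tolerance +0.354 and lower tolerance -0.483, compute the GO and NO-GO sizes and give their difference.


GO = nominal - lower_tol (smallest hole = maximum material condition)
GO = 64.2 - 0.483 = 63.717
NO-GO = nominal + upper_tol (largest hole = least material condition)
NO-GO = 64.2 + 0.354 = 64.554
spread = NO-GO - GO = 64.554 - 63.717 = 0.8370

0.8370


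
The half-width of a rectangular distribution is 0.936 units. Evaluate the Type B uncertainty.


u_B = half_width / sqrt(3)
u_B = 0.936 / 1.7320508
u_B = 0.5404

0.5404


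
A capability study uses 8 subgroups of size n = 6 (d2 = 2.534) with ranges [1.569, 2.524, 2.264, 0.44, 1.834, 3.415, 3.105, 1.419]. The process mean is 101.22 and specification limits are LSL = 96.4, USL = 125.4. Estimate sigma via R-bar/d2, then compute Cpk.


R_bar = (1.569 + 2.524 + 2.264 + 0.44 + 1.834 + 3.415 + 3.105 + 1.419) / 8 = 2.07125
sigma = R_bar / d2 = 2.07125 / 2.534 = 0.81738358
Cp = (USL - LSL)/(6*sigma) = (125.4 - 96.4)/(6*0.81738358) = 5.9132
Cpu = (125.4 - 101.22)/(3*0.81738358) = 9.8607
Cpl = (101.22 - 96.4)/(3*0.81738358) = 1.9656
Cpk = min(Cpu, Cpl) = 1.9656

1.9656


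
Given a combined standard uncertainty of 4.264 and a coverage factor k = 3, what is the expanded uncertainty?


U = k * uc
U = 3 * 4.264
U = 12.7920

12.7920


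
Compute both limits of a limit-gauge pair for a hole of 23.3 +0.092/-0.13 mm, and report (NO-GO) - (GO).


GO = nominal - lower_tol (smallest hole = maximum material condition)
GO = 23.3 - 0.13 = 23.17
NO-GO = nominal + upper_tol (largest hole = least material condition)
NO-GO = 23.3 + 0.092 = 23.392
spread = NO-GO - GO = 23.392 - 23.17 = 0.2220

0.2220


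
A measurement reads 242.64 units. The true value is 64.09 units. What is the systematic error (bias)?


Systematic error = measured - true
= 242.64 - 64.09
= 178.5500

178.5500


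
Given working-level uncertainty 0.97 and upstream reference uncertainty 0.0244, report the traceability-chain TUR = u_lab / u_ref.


TUR = u_lab / u_ref
= 0.97 / 0.0244
= 39.7541

39.7541


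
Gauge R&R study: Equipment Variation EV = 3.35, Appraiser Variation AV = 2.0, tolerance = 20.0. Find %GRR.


GRR = sqrt(EV^2 + AV^2) = sqrt(3.35^2 + 2.0^2) = 3.9016022
%GRR = GRR / tol * 100 = 3.9016022 / 20.0 * 100
%GRR = 19.5080

19.5080


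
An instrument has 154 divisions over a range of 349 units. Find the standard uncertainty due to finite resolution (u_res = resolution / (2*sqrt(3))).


resolution = range / divisions
resolution = 349 / 154 = 2.2662338
u_res = resolution / (2*sqrt(3))
u_res = 2.2662338 / 3.4641016
u_res = 0.6542

0.6542


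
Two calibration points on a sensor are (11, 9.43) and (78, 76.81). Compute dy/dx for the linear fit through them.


slope = (y2 - y1) / (x2 - x1)
= (76.81 - 9.43) / (78 - 11)
= 67.3800 / 67
= 1.0057

1.0057


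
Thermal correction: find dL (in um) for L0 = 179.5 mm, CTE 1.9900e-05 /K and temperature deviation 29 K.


dL = L * alpha * dT
= 179.5 * 1.9900e-05 * 29
= 0.1035894 mm
dL_um = 0.1035894 * 1000 = 103.5894 um

103.5894


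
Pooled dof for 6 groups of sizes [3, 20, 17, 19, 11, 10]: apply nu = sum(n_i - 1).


nu = sum_i (n_i - 1)
nu = ((3 - 1) + (20 - 1) + (17 - 1) + (19 - 1) + (11 - 1) + (10 - 1))
nu = 2 + 19 + 16 + 18 + 10 + 9
nu = 74

74


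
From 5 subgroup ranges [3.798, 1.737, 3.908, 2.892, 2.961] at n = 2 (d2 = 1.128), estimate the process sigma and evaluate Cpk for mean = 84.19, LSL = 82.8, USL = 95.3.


R_bar = (3.798 + 1.737 + 3.908 + 2.892 + 2.961) / 5 = 3.0592
sigma = R_bar / d2 = 3.0592 / 1.128 = 2.7120567
Cp = (USL - LSL)/(6*sigma) = (95.3 - 82.8)/(6*2.7120567) = 0.7682
Cpu = (95.3 - 84.19)/(3*2.7120567) = 1.3655
Cpl = (84.19 - 82.8)/(3*2.7120567) = 0.1708
Cpk = min(Cpu, Cpl) = 0.1708

0.1708


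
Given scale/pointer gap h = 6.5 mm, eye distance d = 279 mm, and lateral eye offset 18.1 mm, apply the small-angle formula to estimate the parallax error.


error = h * offset / d
= 6.5 * 18.1 / 279
= 0.4217

0.4217


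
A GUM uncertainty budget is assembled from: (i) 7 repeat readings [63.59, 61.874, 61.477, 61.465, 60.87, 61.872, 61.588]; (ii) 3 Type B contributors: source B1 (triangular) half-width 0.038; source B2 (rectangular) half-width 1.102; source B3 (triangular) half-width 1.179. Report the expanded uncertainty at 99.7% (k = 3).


mean = (63.59 + 61.874 + 61.477 + 61.465 + 60.87 + 61.872 + 61.588) / 7 = 61.81942857
s = sqrt(sum((x - mean)^2)/(n-1)) = 0.85034461
u_A = s / sqrt(n) = 0.85034461 / sqrt(7) = 0.32140005
u_B1 = 0.038 / sqrt(6) = 0.015513435
u_B2 = 1.102 / sqrt(3) = 0.63624
u_B3 = 1.179 / sqrt(6) = 0.48132473
uc = sqrt(0.32140005^2 + 0.015513435^2 + 0.63624^2 + 0.48132473^2) = 0.86024037
U = k * uc = 3 * 0.86024037
U = 2.5807

2.5807


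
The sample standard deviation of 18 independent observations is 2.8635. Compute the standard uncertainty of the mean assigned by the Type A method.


u_A = s / sqrt(n)
u_A = 2.8635 / sqrt(18)
u_A = 2.8635 / 4.2426407
u_A = 0.6749

0.6749


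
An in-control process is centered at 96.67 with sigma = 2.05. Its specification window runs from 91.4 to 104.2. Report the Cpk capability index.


Cpu = (USL - mean) / (3*sigma) = (104.2 - 96.67) / (3*2.05) = 1.2244
Cpl = (mean - LSL) / (3*sigma) = (96.67 - 91.4) / (3*2.05) = 0.8569
Cpk = min(Cpu, Cpl) = 0.8569

0.8569


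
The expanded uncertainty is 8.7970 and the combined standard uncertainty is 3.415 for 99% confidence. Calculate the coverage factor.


k = U / uc
k = 8.7970 / 3.415
k = 2.576

2.576


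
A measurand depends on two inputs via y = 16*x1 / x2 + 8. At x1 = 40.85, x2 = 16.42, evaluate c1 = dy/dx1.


y = 16*x1 / x2 + 8
dy/dx1 = 16/x2
Evaluate at x2 = 16.42: c1 = 16 / 16.42
c1 = 0.9744

0.9744


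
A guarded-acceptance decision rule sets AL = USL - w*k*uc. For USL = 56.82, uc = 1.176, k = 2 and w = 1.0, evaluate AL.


U = k * uc = 2 * 1.176 = 2.352
guard band g = w * U = 1.0 * 2.352 = 2.352
AL = USL - g = 56.82 - 2.352
AL = 54.4680

54.4680


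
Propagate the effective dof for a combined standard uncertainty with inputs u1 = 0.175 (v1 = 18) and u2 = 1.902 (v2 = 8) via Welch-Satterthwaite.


uc = sqrt(u1^2 + u2^2) = sqrt(0.175^2 + 1.902^2) = 1.9100338
v_eff = uc^4 / (u1^4/v1 + u2^4/v2)
= 1.9100338^4 / (0.175^4/18 + 1.902^4/8)
= 13.309576 / 1.6359344
v_eff = 8.1358

8.1358


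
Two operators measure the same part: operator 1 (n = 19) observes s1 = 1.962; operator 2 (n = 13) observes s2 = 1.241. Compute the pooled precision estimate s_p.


s_p = sqrt(((n1-1)*s1^2 + (n2-1)*s2^2) / (n1+n2-2))
numerator = (19-1)*1.962^2 + (13-1)*1.241^2 = 69.289992 + 18.480972 = 87.770964
denominator = 19 + 13 - 2 = 30
s_p^2 = 87.770964 / 30 = 2.9256988
s_p = sqrt(2.9256988) = 1.7105

1.7105


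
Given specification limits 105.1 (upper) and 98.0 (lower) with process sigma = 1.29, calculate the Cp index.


Cp = (USL - LSL) / (6 * sigma)
= (105.1 - 98.0) / (6 * 1.29)
= 7.1000 / 7.7400
= 0.9173

0.9173


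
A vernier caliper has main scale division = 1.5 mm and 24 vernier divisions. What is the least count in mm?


LC = MSD / n_div
= 1.5 / 24
= 0.0625

0.0625


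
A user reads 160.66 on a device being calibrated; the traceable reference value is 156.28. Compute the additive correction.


Correction = standard - reading
= 156.28 - 160.66
= -4.3800

-4.3800


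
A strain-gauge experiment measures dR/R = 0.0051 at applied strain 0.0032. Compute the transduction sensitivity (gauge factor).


GF = (dR/R) / epsilon
= 0.0051 / 0.0032
= 1.5938

1.5938


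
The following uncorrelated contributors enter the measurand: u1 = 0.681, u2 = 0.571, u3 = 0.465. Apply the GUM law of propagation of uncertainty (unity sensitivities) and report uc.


uc = sqrt(0.681^2 + 0.571^2 + 0.465^2)
uc = sqrt(1.006027)
uc = 1.0030

1.0030


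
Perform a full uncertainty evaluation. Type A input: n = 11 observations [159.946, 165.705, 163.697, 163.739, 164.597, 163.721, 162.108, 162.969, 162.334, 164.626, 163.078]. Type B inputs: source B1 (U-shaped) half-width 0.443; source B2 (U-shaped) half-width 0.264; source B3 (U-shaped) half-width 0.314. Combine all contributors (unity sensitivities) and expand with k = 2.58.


mean = (159.946 + 165.705 + 163.697 + 163.739 + 164.597 + 163.721 + 162.108 + 162.969 + 162.334 + 164.626 + 163.078) / 11 = 163.32
s = sqrt(sum((x - mean)^2)/(n-1)) = 1.5332926
u_A = s / sqrt(n) = 1.5332926 / sqrt(11) = 0.46230511
u_B1 = 0.443 / sqrt(2) = 0.3132483
u_B2 = 0.264 / sqrt(2) = 0.18667619
u_B3 = 0.314 / sqrt(2) = 0.22203153
uc = sqrt(0.46230511^2 + 0.3132483^2 + 0.18667619^2 + 0.22203153^2) = 0.62928254
U = k * uc = 2.58 * 0.62928254
U = 1.6235

1.6235


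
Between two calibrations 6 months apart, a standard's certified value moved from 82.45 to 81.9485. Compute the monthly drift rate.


rate = (v2 - v1) / months
= (81.9485 - 82.45) / 6
= -0.5015 / 6
= -0.0836

-0.0836


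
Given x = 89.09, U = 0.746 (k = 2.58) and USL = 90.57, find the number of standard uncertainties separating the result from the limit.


u = U / k = 0.746 / 2.58 = 0.28914729
margin = |USL - x| = |90.57 - 89.09| = 1.48
z = margin / u = 1.48 / 0.28914729
z = 5.1185

5.1185


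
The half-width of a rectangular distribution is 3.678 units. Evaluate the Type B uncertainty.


u_B = half_width / sqrt(3)
u_B = 3.678 / 1.7320508
u_B = 2.1235

2.1235


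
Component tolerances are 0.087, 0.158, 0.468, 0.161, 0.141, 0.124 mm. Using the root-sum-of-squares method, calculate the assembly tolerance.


RSS = sqrt(0.087^2 + 0.158^2 + 0.468^2 + 0.161^2 + 0.141^2 + 0.124^2)
= sqrt(0.312735)
= 0.5592

0.5592


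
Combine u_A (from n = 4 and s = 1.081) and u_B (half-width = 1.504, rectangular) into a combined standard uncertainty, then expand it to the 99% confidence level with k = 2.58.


u_A = s / sqrt(n) = 1.081 / sqrt(4) = 0.5405
u_B = half_width / sqrt(3) = 1.504 / sqrt(3) = 0.8683348
uc = sqrt(u_A^2 + u_B^2) = sqrt(0.5405^2 + 0.8683348^2) = 1.0228126
U = k * uc = 2.58 * 1.0228126
U = 2.6389

2.6389


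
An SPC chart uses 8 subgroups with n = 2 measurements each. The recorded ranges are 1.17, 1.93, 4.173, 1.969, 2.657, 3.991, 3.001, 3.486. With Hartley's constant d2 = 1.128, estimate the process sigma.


R_bar = (1.17 + 1.93 + 4.173 + 1.969 + 2.657 + 3.991 + 3.001 + 3.486) / 8
R_bar = 22.377 / 8 = 2.797125
sigma_hat = R_bar / d2 = 2.797125 / 1.128 = 2.4797

2.4797


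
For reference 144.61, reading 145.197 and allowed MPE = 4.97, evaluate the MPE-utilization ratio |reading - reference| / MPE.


e = indication - reference = 145.197 - 144.61 = 0.5870
|e| = 0.5870
ratio = |e| / MPE = 0.5870 / 4.97
ratio = 0.1181

0.1181


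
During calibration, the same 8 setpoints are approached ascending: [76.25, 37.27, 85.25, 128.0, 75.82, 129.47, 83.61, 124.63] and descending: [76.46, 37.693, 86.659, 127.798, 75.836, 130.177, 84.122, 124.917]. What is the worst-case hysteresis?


|76.25 - 76.46| = 0.2100
|37.27 - 37.693| = 0.4230
|85.25 - 86.659| = 1.4090
|128.0 - 127.798| = 0.2020
|75.82 - 75.836| = 0.0160
|129.47 - 130.177| = 0.7070
|83.61 - 84.122| = 0.5120
|124.63 - 124.917| = 0.2870
hysteresis = max(diffs) = 1.4090

1.4090


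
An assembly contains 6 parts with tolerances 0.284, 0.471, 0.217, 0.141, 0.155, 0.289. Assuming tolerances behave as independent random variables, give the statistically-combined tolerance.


RSS = sqrt(0.284^2 + 0.471^2 + 0.217^2 + 0.141^2 + 0.155^2 + 0.289^2)
= sqrt(0.477013)
= 0.6907

0.6907


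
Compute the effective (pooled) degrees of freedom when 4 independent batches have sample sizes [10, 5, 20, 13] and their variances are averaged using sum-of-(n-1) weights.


nu = sum_i (n_i - 1)
nu = ((10 - 1) + (5 - 1) + (20 - 1) + (13 - 1))
nu = 9 + 4 + 19 + 12
nu = 44

44


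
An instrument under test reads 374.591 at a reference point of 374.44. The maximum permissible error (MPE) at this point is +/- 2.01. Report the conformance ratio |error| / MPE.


e = indication - reference = 374.591 - 374.44 = 0.1510
|e| = 0.1510
ratio = |e| / MPE = 0.1510 / 2.01
ratio = 0.0751

0.0751


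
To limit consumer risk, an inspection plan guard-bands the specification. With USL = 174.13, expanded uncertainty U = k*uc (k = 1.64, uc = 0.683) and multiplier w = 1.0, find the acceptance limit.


U = k * uc = 1.64 * 0.683 = 1.12012
guard band g = w * U = 1.0 * 1.12012 = 1.12012
AL = USL - g = 174.13 - 1.12012
AL = 173.0099

173.0099


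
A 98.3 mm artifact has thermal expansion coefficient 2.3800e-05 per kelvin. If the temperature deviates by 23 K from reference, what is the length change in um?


dL = L * alpha * dT
= 98.3 * 2.3800e-05 * 23
= 0.0538094 mm
dL_um = 0.0538094 * 1000 = 53.8094 um

53.8094


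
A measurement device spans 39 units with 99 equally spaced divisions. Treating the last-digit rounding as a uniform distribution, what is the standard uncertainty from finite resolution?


resolution = range / divisions
resolution = 39 / 99 = 0.39393939
u_res = resolution / (2*sqrt(3))
u_res = 0.39393939 / 3.4641016
u_res = 0.1137

0.1137


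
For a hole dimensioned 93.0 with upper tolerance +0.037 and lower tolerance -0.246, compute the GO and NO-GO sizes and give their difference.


GO = nominal - lower_tol (smallest hole = maximum material condition)
GO = 93.0 - 0.246 = 92.754
NO-GO = nominal + upper_tol (largest hole = least material condition)
NO-GO = 93.0 + 0.037 = 93.037
spread = NO-GO - GO = 93.037 - 92.754 = 0.2830

0.2830


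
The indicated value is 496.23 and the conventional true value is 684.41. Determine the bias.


Systematic error = measured - true
= 496.23 - 684.41
= -188.1800

-188.1800


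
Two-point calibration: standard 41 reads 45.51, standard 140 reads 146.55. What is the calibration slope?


slope = (y2 - y1) / (x2 - x1)
= (146.55 - 45.51) / (140 - 41)
= 101.0400 / 99
= 1.0206

1.0206


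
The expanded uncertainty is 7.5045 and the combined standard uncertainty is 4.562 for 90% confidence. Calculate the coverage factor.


k = U / uc
k = 7.5045 / 4.562
k = 1.645

1.645


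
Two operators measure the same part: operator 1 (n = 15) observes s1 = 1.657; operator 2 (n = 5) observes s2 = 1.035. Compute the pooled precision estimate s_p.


s_p = sqrt(((n1-1)*s1^2 + (n2-1)*s2^2) / (n1+n2-2))
numerator = (15-1)*1.657^2 + (5-1)*1.035^2 = 38.439086 + 4.2849 = 42.723986
denominator = 15 + 5 - 2 = 18
s_p^2 = 42.723986 / 18 = 2.3735548
s_p = sqrt(2.3735548) = 1.5406

1.5406


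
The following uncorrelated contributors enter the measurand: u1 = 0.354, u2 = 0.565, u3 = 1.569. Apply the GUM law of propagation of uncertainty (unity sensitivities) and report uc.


uc = sqrt(0.354^2 + 0.565^2 + 1.569^2)
uc = sqrt(2.906302)
uc = 1.7048

1.7048


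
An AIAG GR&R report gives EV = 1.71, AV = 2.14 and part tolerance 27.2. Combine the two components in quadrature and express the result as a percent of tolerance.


GRR = sqrt(EV^2 + AV^2) = sqrt(1.71^2 + 2.14^2) = 2.7392882
%GRR = GRR / tol * 100 = 2.7392882 / 27.2 * 100
%GRR = 10.0709

10.0709


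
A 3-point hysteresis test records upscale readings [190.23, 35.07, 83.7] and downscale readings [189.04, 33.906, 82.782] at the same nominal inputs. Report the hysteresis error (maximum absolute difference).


|190.23 - 189.04| = 1.1900
|35.07 - 33.906| = 1.1640
|83.7 - 82.782| = 0.9180
hysteresis = max(diffs) = 1.1900

1.1900


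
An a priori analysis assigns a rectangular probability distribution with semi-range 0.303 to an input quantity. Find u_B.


u_B = half_width / sqrt(3)
u_B = 0.303 / 1.7320508
u_B = 0.1749

0.1749


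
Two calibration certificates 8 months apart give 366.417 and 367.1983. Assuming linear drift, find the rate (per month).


rate = (v2 - v1) / months
= (367.1983 - 366.417) / 8
= 0.7813 / 8
= 0.0977

0.0977


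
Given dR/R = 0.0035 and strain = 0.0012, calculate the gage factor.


GF = (dR/R) / epsilon
= 0.0035 / 0.0012
= 2.9167

2.9167


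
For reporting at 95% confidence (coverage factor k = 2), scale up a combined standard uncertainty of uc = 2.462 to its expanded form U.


U = k * uc
U = 2 * 2.462
U = 4.9240

4.9240


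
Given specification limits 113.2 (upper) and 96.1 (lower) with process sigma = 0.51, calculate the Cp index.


Cp = (USL - LSL) / (6 * sigma)
= (113.2 - 96.1) / (6 * 0.51)
= 17.1000 / 3.0600
= 5.5882

5.5882


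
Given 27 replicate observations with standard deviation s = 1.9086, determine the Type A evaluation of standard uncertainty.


u_A = s / sqrt(n)
u_A = 1.9086 / sqrt(27)
u_A = 1.9086 / 5.1961524
u_A = 0.3673

0.3673


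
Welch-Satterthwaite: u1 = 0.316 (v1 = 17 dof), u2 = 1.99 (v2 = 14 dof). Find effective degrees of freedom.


uc = sqrt(u1^2 + u2^2) = sqrt(0.316^2 + 1.99^2) = 2.0149332
v_eff = uc^4 / (u1^4/v1 + u2^4/v2)
= 2.0149332^4 / (0.316^4/17 + 1.99^4/14)
= 16.483241 / 1.1207574
v_eff = 14.7072

14.7072


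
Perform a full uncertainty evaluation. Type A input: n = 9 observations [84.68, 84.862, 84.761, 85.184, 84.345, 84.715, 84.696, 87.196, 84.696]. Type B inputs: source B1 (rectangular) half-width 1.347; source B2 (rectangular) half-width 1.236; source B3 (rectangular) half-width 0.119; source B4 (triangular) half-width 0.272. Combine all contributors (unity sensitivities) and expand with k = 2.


mean = (84.68 + 84.862 + 84.761 + 85.184 + 84.345 + 84.715 + 84.696 + 87.196 + 84.696) / 9 = 85.015
s = sqrt(sum((x - mean)^2)/(n-1)) = 0.84616
u_A = s / sqrt(n) = 0.84616 / sqrt(9) = 0.28205333
u_B1 = 1.347 / sqrt(3) = 0.77769081
u_B2 = 1.236 / sqrt(3) = 0.71360493
u_B3 = 0.119 / sqrt(3) = 0.068704682
u_B4 = 0.272 / sqrt(6) = 0.11104354
uc = sqrt(0.28205333^2 + 0.77769081^2 + 0.71360493^2 + 0.068704682^2 + 0.11104354^2) = 1.1002909
U = k * uc = 2 * 1.1002909
U = 2.2006

2.2006


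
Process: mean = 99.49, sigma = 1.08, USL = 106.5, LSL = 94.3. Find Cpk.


Cpu = (USL - mean) / (3*sigma) = (106.5 - 99.49) / (3*1.08) = 2.1636
Cpl = (mean - LSL) / (3*sigma) = (99.49 - 94.3) / (3*1.08) = 1.6019
Cpk = min(Cpu, Cpl) = 1.6019

1.6019


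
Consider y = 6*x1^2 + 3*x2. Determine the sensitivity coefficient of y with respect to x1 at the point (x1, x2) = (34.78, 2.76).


y = 6*x1^2 + 3*x2
dy/dx1 = 2*6*x1
Evaluate at x1 = 34.78: c1 = 12 * 34.78
c1 = 417.3600

417.3600


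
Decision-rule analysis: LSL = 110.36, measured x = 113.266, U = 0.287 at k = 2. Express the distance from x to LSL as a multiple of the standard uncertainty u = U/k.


u = U / k = 0.287 / 2 = 0.1435
margin = |LSL - x| = |110.36 - 113.266| = 2.906
z = margin / u = 2.906 / 0.1435
z = 20.2509

20.2509


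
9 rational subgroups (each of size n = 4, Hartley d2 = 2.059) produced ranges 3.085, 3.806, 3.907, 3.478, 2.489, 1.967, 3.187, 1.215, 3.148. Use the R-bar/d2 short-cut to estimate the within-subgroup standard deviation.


R_bar = (3.085 + 3.806 + 3.907 + 3.478 + 2.489 + 1.967 + 3.187 + 1.215 + 3.148) / 9
R_bar = 26.282 / 9 = 2.9202222
sigma_hat = R_bar / d2 = 2.9202222 / 2.059 = 1.4183

1.4183


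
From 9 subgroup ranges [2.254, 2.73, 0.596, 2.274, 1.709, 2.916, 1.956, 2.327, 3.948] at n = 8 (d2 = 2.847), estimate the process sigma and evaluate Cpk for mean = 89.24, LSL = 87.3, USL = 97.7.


R_bar = (2.254 + 2.73 + 0.596 + 2.274 + 1.709 + 2.916 + 1.956 + 2.327 + 3.948) / 9 = 2.3011111
sigma = R_bar / d2 = 2.3011111 / 2.847 = 0.8082582
Cp = (USL - LSL)/(6*sigma) = (97.7 - 87.3)/(6*0.8082582) = 2.1445
Cpu = (97.7 - 89.24)/(3*0.8082582) = 3.4890
Cpl = (89.24 - 87.3)/(3*0.8082582) = 0.8001
Cpk = min(Cpu, Cpl) = 0.8001

0.8001


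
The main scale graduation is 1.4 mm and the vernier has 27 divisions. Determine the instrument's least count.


LC = MSD / n_div
= 1.4 / 27
= 0.0519

0.0519


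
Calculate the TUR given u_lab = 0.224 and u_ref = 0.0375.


TUR = u_lab / u_ref
= 0.224 / 0.0375
= 5.9733

5.9733


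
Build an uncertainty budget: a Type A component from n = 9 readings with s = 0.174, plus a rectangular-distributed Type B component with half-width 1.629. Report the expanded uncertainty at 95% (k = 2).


u_A = s / sqrt(n) = 0.174 / sqrt(9) = 0.058
u_B = half_width / sqrt(3) = 1.629 / sqrt(3) = 0.94050359
uc = sqrt(u_A^2 + u_B^2) = sqrt(0.058^2 + 0.94050359^2) = 0.9422903
U = k * uc = 2 * 0.9422903
U = 1.8846

1.8846


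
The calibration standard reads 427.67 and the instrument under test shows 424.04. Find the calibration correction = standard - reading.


Correction = standard - reading
= 427.67 - 424.04
= 3.6300

3.6300


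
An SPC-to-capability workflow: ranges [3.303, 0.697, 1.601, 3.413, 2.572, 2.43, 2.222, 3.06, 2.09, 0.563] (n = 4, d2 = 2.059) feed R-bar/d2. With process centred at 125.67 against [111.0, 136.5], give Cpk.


R_bar = (3.303 + 0.697 + 1.601 + 3.413 + 2.572 + 2.43 + 2.222 + 3.06 + 2.09 + 0.563) / 10 = 2.1951
sigma = R_bar / d2 = 2.1951 / 2.059 = 1.0661
Cp = (USL - LSL)/(6*sigma) = (136.5 - 111.0)/(6*1.0661) = 3.9865
Cpu = (136.5 - 125.67)/(3*1.0661) = 3.3862
Cpl = (125.67 - 111.0)/(3*1.0661) = 4.5868
Cpk = min(Cpu, Cpl) = 3.3862

3.3862


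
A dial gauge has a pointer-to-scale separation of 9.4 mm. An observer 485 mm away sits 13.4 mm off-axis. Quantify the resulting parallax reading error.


error = h * offset / d
= 9.4 * 13.4 / 485
= 0.2597

0.2597


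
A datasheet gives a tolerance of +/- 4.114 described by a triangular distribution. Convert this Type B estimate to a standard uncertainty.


u_B = half_width / sqrt(6)
u_B = 4.114 / 2.4494897
u_B = 1.6795

1.6795


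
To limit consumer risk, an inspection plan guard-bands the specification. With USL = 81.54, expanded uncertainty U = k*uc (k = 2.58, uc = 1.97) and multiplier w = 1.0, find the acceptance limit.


U = k * uc = 2.58 * 1.97 = 5.0826
guard band g = w * U = 1.0 * 5.0826 = 5.0826
AL = USL - g = 81.54 - 5.0826
AL = 76.4574

76.4574


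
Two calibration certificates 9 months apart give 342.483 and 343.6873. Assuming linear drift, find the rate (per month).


rate = (v2 - v1) / months
= (343.6873 - 342.483) / 9
= 1.2043 / 9
= 0.1338

0.1338


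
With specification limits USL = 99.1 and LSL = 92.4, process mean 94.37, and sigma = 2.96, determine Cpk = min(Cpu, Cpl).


Cpu = (USL - mean) / (3*sigma) = (99.1 - 94.37) / (3*2.96) = 0.5327
Cpl = (mean - LSL) / (3*sigma) = (94.37 - 92.4) / (3*2.96) = 0.2218
Cpk = min(Cpu, Cpl) = 0.2218

0.2218


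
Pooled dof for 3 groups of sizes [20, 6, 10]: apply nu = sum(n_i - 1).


nu = sum_i (n_i - 1)
nu = ((20 - 1) + (6 - 1) + (10 - 1))
nu = 19 + 5 + 9
nu = 33

33


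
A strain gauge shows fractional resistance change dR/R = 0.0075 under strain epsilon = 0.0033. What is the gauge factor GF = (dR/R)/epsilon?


GF = (dR/R) / epsilon
= 0.0075 / 0.0033
= 2.2727

2.2727


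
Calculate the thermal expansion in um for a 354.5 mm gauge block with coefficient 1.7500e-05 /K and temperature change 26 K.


dL = L * alpha * dT
= 354.5 * 1.7500e-05 * 26
= 0.1612975 mm
dL_um = 0.1612975 * 1000 = 161.2975 um

161.2975


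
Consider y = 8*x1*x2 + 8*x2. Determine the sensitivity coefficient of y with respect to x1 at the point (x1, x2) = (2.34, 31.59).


y = 8*x1*x2 + 8*x2
dy/dx1 = 8*x2
Evaluate at x2 = 31.59: c1 = 8 * 31.59
c1 = 252.7200

252.7200


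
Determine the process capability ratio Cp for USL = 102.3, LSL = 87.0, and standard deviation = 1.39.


Cp = (USL - LSL) / (6 * sigma)
= (102.3 - 87.0) / (6 * 1.39)
= 15.3000 / 8.3400
= 1.8345

1.8345


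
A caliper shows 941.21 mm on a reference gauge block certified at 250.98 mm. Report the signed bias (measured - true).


Systematic error = measured - true
= 941.21 - 250.98
= 690.2300

690.2300


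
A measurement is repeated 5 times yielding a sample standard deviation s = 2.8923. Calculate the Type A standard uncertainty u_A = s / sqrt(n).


u_A = s / sqrt(n)
u_A = 2.8923 / sqrt(5)
u_A = 2.8923 / 2.236068
u_A = 1.2935

1.2935


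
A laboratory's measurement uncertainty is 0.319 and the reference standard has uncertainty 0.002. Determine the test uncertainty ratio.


TUR = u_lab / u_ref
= 0.319 / 0.002
= 159.5000

159.5000


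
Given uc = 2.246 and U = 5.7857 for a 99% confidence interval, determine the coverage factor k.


k = U / uc
k = 5.7857 / 2.246
k = 2.576

2.576


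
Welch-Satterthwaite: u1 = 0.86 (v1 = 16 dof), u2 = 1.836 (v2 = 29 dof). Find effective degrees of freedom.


uc = sqrt(u1^2 + u2^2) = sqrt(0.86^2 + 1.836^2) = 2.0274358
v_eff = uc^4 / (u1^4/v1 + u2^4/v2)
= 2.0274358^4 / (0.86^4/16 + 1.836^4/29)
= 16.896177 / 0.42601352
v_eff = 39.6611

39.6611


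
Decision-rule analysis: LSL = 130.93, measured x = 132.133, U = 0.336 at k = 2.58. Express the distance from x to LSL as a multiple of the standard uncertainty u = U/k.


u = U / k = 0.336 / 2.58 = 0.13023256
margin = |LSL - x| = |130.93 - 132.133| = 1.203
z = margin / u = 1.203 / 0.13023256
z = 9.2373

9.2373


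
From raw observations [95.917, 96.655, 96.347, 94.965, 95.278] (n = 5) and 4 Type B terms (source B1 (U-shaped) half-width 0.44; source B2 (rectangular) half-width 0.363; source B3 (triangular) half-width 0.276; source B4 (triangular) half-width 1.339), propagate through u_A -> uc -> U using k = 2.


mean = (95.917 + 96.655 + 96.347 + 94.965 + 95.278) / 5 = 95.8324
s = sqrt(sum((x - mean)^2)/(n-1)) = 0.70858719
u_A = s / sqrt(n) = 0.70858719 / sqrt(5) = 0.31688982
u_B1 = 0.44 / sqrt(2) = 0.31112698
u_B2 = 0.363 / sqrt(3) = 0.20957815
u_B3 = 0.276 / sqrt(6) = 0.11267653
u_B4 = 1.339 / sqrt(6) = 0.54664446
uc = sqrt(0.31688982^2 + 0.31112698^2 + 0.20957815^2 + 0.11267653^2 + 0.54664446^2) = 0.74340993
U = k * uc = 2 * 0.74340993
U = 1.4868

1.4868


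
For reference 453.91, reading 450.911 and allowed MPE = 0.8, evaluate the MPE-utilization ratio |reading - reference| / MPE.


e = indication - reference = 450.911 - 453.91 = -2.9990
|e| = 2.9990
ratio = |e| / MPE = 2.9990 / 0.8
ratio = 3.7487

3.7487


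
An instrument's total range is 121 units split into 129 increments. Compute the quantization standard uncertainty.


resolution = range / divisions
resolution = 121 / 129 = 0.9379845
u_res = resolution / (2*sqrt(3))
u_res = 0.9379845 / 3.4641016
u_res = 0.2708

0.2708


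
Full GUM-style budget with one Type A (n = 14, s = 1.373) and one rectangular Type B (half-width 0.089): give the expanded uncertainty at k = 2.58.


u_A = s / sqrt(n) = 1.373 / sqrt(14) = 0.36694969
u_B = half_width / sqrt(3) = 0.089 / sqrt(3) = 0.051384174
uc = sqrt(u_A^2 + u_B^2) = sqrt(0.36694969^2 + 0.051384174^2) = 0.3705299
U = k * uc = 2.58 * 0.3705299
U = 0.9560

0.9560


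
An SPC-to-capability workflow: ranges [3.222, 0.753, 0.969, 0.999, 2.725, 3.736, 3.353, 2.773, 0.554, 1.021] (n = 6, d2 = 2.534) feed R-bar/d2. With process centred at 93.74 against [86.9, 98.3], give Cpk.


R_bar = (3.222 + 0.753 + 0.969 + 0.999 + 2.725 + 3.736 + 3.353 + 2.773 + 0.554 + 1.021) / 10 = 2.0105
sigma = R_bar / d2 = 2.0105 / 2.534 = 0.79340963
Cp = (USL - LSL)/(6*sigma) = (98.3 - 86.9)/(6*0.79340963) = 2.3947
Cpu = (98.3 - 93.74)/(3*0.79340963) = 1.9158
Cpl = (93.74 - 86.9)/(3*0.79340963) = 2.8737
Cpk = min(Cpu, Cpl) = 1.9158

1.9158


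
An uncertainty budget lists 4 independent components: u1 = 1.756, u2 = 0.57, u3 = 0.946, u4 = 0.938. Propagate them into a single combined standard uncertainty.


uc = sqrt(1.756^2 + 0.57^2 + 0.946^2 + 0.938^2)
uc = sqrt(5.183196)
uc = 2.2767

2.2767


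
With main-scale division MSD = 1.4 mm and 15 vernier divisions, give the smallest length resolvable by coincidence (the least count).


LC = MSD / n_div
= 1.4 / 15
= 0.0933

0.0933


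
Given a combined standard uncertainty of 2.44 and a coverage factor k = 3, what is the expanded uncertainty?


U = k * uc
U = 3 * 2.44
U = 7.3200

7.3200


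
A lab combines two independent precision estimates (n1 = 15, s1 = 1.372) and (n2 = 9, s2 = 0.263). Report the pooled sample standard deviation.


s_p = sqrt(((n1-1)*s1^2 + (n2-1)*s2^2) / (n1+n2-2))
numerator = (15-1)*1.372^2 + (9-1)*0.263^2 = 26.353376 + 0.553352 = 26.906728
denominator = 15 + 9 - 2 = 22
s_p^2 = 26.906728 / 22 = 1.2230331
s_p = sqrt(1.2230331) = 1.1059

1.1059


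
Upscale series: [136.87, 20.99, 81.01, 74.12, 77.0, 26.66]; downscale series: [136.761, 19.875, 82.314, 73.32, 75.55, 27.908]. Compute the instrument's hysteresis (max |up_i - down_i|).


|136.87 - 136.761| = 0.1090
|20.99 - 19.875| = 1.1150
|81.01 - 82.314| = 1.3040
|74.12 - 73.32| = 0.8000
|77.0 - 75.55| = 1.4500
|26.66 - 27.908| = 1.2480
hysteresis = max(diffs) = 1.4500

1.4500


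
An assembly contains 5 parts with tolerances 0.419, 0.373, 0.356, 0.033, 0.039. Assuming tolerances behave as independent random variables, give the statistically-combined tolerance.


RSS = sqrt(0.419^2 + 0.373^2 + 0.356^2 + 0.033^2 + 0.039^2)
= sqrt(0.444036)
= 0.6664

0.6664


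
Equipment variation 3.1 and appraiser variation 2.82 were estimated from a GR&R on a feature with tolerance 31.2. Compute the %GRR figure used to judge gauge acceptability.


GRR = sqrt(EV^2 + AV^2) = sqrt(3.1^2 + 2.82^2) = 4.1907517
%GRR = GRR / tol * 100 = 4.1907517 / 31.2 * 100
%GRR = 13.4319

13.4319


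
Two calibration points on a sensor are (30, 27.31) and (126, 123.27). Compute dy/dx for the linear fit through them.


slope = (y2 - y1) / (x2 - x1)
= (123.27 - 27.31) / (126 - 30)
= 95.9600 / 96
= 0.9996

0.9996


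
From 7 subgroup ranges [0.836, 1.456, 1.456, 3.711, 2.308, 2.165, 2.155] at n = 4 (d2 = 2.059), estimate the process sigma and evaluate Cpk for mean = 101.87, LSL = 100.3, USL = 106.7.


R_bar = (0.836 + 1.456 + 1.456 + 3.711 + 2.308 + 2.165 + 2.155) / 7 = 2.0124286
sigma = R_bar / d2 = 2.0124286 / 2.059 = 0.97738154
Cp = (USL - LSL)/(6*sigma) = (106.7 - 100.3)/(6*0.97738154) = 1.0914
Cpu = (106.7 - 101.87)/(3*0.97738154) = 1.6473
Cpl = (101.87 - 100.3)/(3*0.97738154) = 0.5354
Cpk = min(Cpu, Cpl) = 0.5354

0.5354


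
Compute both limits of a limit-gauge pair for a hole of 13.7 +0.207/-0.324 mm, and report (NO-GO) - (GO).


GO = nominal - lower_tol (smallest hole = maximum material condition)
GO = 13.7 - 0.324 = 13.376
NO-GO = nominal + upper_tol (largest hole = least material condition)
NO-GO = 13.7 + 0.207 = 13.907
spread = NO-GO - GO = 13.907 - 13.376 = 0.5310

0.5310
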